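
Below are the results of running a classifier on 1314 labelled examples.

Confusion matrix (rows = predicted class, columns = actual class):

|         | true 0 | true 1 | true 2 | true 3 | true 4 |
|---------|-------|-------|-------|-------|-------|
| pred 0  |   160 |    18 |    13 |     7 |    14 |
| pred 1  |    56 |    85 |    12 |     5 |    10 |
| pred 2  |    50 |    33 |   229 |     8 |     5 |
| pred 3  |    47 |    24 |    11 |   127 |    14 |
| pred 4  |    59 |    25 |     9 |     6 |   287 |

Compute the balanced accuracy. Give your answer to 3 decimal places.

0.685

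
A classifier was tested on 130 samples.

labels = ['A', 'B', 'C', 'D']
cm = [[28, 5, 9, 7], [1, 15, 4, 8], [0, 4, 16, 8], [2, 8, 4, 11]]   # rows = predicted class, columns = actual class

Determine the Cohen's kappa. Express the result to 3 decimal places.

Observed agreement pₒ = trace/N = 70/130 = 0.5385
Expected agreement pₑ = Σ (rowᵢ·colᵢ)/N² = (31·49 + 32·28 + 33·28 + 34·25)/130² = 0.2479
κ = (pₒ − pₑ)/(1 − pₑ) = (0.5385 − 0.2479)/(1 − 0.2479) = 0.386

0.386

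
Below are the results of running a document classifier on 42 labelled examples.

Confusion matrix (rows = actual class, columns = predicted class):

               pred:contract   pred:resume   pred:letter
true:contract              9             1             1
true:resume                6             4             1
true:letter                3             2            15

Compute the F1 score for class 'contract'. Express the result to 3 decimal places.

Treat 'contract' as positive and all other classes as negative.
F1 score = 2·TP/(2·TP+FP+FN).
contract: TP=9, FP=6+3=9, FN=1+1=2 → 18/29 = 0.6207

0.621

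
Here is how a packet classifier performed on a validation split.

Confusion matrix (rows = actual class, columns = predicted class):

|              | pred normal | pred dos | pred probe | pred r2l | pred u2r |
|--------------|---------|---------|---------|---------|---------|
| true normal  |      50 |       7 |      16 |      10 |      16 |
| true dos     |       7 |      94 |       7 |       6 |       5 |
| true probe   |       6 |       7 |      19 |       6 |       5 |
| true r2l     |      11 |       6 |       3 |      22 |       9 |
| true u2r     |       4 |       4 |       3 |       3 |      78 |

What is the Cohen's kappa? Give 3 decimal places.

0.550

Observed agreement pₒ = trace/N = 263/404 = 0.6510
Expected agreement pₑ = Σ (rowᵢ·colᵢ)/N² = (99·78 + 119·118 + 43·48 + 51·47 + 92·113)/404² = 0.2244
κ = (pₒ − pₑ)/(1 − pₑ) = (0.6510 − 0.2244)/(1 − 0.2244) = 0.550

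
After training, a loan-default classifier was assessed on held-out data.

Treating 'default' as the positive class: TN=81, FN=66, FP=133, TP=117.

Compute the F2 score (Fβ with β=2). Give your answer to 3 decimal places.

0.596

Fβ = (1+β²)·TP / ((1+β²)·TP + β²·FN + FP), with β²=4
= 5·117 / (5·117 + 4·66 + 133) = 0.596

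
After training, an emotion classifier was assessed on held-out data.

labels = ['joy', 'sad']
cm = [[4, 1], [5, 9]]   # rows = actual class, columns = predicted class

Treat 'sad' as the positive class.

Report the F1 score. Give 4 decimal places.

Precision = TP/(TP+FP) = 9/10 = 0.9000
Recall = TP/(TP+FN) = 9/14 = 0.6429
F1 = 2·TP/(2·TP+FP+FN) = 18/24 = 0.7500

0.7500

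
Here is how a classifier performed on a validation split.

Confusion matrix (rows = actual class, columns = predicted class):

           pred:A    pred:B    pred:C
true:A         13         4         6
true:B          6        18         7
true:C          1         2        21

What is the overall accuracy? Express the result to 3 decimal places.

0.667

Accuracy = trace / total = (13+18+21=52) / 78 = 52/78 = 0.667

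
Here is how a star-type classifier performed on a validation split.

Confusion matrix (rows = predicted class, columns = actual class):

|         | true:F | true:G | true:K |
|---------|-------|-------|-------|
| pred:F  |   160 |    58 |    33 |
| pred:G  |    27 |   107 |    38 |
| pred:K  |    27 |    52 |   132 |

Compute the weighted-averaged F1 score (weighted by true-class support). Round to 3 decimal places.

Per-class F1 score (2·TP/(2·TP+FP+FN)):
  F: TP=160, FP=58+33=91, FN=27+27=54 → 320/465 = 0.6882
  G: TP=107, FP=27+38=65, FN=58+52=110 → 214/389 = 0.5501
  K: TP=132, FP=27+52=79, FN=33+38=71 → 264/414 = 0.6377
Weighted-F1 score = Σ (supportᵢ/N)·F1 scoreᵢ with N=634: (214/634)·0.6882 + (217/634)·0.5501 + (203/634)·0.6377 = 0.625

0.625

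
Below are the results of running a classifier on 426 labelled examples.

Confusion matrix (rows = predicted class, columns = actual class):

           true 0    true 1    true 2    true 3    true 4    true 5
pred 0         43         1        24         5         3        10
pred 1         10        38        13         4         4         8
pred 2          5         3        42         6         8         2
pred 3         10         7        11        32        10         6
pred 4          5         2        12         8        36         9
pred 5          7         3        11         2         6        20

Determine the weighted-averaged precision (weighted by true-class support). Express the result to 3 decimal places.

Per-class precision (TP/(TP+FP)):
  0: TP=43, FP=1+24+5+3+10=43 → 43/86 = 0.5000
  1: TP=38, FP=10+13+4+4+8=39 → 38/77 = 0.4935
  2: TP=42, FP=5+3+6+8+2=24 → 42/66 = 0.6364
  3: TP=32, FP=10+7+11+10+6=44 → 32/76 = 0.4211
  4: TP=36, FP=5+2+12+8+9=36 → 36/72 = 0.5000
  5: TP=20, FP=7+3+11+2+6=29 → 20/49 = 0.4082
Weighted-precision = Σ (supportᵢ/N)·precisionᵢ with N=426: (80/426)·0.5000 + (54/426)·0.4935 + (113/426)·0.6364 + (57/426)·0.4211 + (67/426)·0.5000 + (55/426)·0.4082 = 0.513

0.513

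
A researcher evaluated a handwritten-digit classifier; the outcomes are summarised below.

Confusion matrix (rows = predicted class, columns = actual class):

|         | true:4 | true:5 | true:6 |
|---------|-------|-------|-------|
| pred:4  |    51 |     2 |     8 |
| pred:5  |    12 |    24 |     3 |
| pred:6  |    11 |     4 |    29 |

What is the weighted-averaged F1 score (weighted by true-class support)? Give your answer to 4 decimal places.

Per-class F1 score (2·TP/(2·TP+FP+FN)):
  4: TP=51, FP=2+8=10, FN=12+11=23 → 102/135 = 0.75556
  5: TP=24, FP=12+3=15, FN=2+4=6 → 48/69 = 0.69565
  6: TP=29, FP=11+4=15, FN=8+3=11 → 58/84 = 0.69048
Weighted-F1 score = Σ (supportᵢ/N)·F1 scoreᵢ with N=144: (74/144)·0.75556 + (30/144)·0.69565 + (40/144)·0.69048 = 0.7250

0.7250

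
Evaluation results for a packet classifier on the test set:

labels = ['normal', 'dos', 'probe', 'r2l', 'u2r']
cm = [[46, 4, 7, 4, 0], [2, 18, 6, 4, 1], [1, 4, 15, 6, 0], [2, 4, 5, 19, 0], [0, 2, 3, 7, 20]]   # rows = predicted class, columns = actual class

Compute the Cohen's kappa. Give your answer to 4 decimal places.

Observed agreement pₒ = trace/N = 118/180 = 0.65556
Expected agreement pₑ = Σ (rowᵢ·colᵢ)/N² = (51·61 + 32·31 + 36·26 + 40·30 + 21·32)/180² = 0.21330
κ = (pₒ − pₑ)/(1 − pₑ) = (0.65556 − 0.21330)/(1 − 0.21330) = 0.5622

0.5622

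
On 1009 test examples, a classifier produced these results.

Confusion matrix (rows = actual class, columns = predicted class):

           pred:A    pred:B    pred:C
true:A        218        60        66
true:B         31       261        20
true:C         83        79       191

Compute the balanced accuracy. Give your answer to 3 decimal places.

Balanced accuracy = mean of per-class recall.
  A: recall = 218/344 = 0.6337
  B: recall = 261/312 = 0.8365
  C: recall = 191/353 = 0.5411
Mean = (0.6337 + 0.8365 + 0.5411) / 3 = 0.670

0.670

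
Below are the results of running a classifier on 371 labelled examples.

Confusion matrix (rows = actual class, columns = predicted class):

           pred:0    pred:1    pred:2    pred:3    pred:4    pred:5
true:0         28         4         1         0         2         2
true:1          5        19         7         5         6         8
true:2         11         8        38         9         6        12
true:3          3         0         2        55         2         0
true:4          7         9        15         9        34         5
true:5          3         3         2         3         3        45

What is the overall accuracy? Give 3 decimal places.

Accuracy = trace / total = (28+19+38+55+34+45=219) / 371 = 219/371 = 0.590

0.590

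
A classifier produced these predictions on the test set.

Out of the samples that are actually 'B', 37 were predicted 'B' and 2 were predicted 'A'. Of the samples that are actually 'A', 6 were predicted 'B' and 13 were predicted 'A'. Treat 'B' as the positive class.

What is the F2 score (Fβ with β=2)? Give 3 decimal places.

0.930

Fβ = (1+β²)·TP / ((1+β²)·TP + β²·FN + FP), with β²=4
= 5·37 / (5·37 + 4·2 + 6) = 0.930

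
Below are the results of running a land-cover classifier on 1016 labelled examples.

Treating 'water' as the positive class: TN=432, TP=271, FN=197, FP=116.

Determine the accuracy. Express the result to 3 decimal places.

0.692

Accuracy = (TP+TN)/N = (271+432)/1016 = 0.692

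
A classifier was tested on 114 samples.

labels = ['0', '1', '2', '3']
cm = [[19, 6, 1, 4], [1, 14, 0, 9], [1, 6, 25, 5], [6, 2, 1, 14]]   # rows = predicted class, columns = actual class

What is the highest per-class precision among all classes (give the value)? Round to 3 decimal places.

Per-class precision (TP/(TP+FP)):
  0: TP=19, FP=6+1+4=11 → 19/30 = 0.6333
  1: TP=14, FP=1+0+9=10 → 14/24 = 0.5833
  2: TP=25, FP=1+6+5=12 → 25/37 = 0.6757
  3: TP=14, FP=6+2+1=9 → 14/23 = 0.6087
Highest is class '2' with precision = 0.676.

0.676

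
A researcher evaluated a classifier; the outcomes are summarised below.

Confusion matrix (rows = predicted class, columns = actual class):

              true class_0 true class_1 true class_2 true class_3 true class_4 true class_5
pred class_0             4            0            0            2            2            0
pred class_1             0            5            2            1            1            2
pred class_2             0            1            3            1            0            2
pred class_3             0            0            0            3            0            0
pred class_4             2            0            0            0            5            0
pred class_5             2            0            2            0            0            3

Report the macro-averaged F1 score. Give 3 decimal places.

0.535

Per-class F1 score (2·TP/(2·TP+FP+FN)):
  class_0: TP=4, FP=0+0+2+2+0=4, FN=0+0+0+2+2=4 → 8/16 = 0.5000
  class_1: TP=5, FP=0+2+1+1+2=6, FN=0+1+0+0+0=1 → 10/17 = 0.5882
  class_2: TP=3, FP=0+1+1+0+2=4, FN=0+2+0+0+2=4 → 6/14 = 0.4286
  class_3: TP=3, FP=0+0+0+0+0=0, FN=2+1+1+0+0=4 → 6/10 = 0.6000
  class_4: TP=5, FP=2+0+0+0+0=2, FN=2+1+0+0+0=3 → 10/15 = 0.6667
  class_5: TP=3, FP=2+0+2+0+0=4, FN=0+2+2+0+0=4 → 6/14 = 0.4286
Macro-F1 score = mean = (0.5000 + 0.5882 + 0.4286 + 0.6000 + 0.6667 + 0.4286) / 6 = 0.535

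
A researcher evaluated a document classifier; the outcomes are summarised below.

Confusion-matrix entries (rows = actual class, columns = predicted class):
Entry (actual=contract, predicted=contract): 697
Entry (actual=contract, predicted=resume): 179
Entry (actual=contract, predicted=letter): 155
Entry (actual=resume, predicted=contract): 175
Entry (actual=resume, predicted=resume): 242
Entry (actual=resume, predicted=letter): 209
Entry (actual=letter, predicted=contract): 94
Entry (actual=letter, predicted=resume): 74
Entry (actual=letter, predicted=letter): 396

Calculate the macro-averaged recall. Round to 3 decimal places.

0.588

Per-class recall (TP/(TP+FN)):
  contract: TP=697, FN=179+155=334 → 697/1031 = 0.6760
  resume: TP=242, FN=175+209=384 → 242/626 = 0.3866
  letter: TP=396, FN=94+74=168 → 396/564 = 0.7021
Macro-recall = mean = (0.6760 + 0.3866 + 0.7021) / 3 = 0.588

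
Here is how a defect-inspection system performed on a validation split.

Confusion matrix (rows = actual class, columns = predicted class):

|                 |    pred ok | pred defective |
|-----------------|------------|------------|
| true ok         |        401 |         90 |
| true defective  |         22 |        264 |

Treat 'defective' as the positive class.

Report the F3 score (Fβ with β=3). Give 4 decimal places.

Fβ = (1+β²)·TP / ((1+β²)·TP + β²·FN + FP), with β²=9
= 10·264 / (10·264 + 9·22 + 90) = 0.9016

0.9016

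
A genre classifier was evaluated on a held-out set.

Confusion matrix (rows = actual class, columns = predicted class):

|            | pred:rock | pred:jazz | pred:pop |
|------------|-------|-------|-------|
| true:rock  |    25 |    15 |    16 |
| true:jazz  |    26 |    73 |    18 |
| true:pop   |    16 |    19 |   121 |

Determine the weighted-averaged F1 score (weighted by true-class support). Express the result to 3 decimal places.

Per-class F1 score (2·TP/(2·TP+FP+FN)):
  rock: TP=25, FP=26+16=42, FN=15+16=31 → 50/123 = 0.4065
  jazz: TP=73, FP=15+19=34, FN=26+18=44 → 146/224 = 0.6518
  pop: TP=121, FP=16+18=34, FN=16+19=35 → 242/311 = 0.7781
Weighted-F1 score = Σ (supportᵢ/N)·F1 scoreᵢ with N=329: (56/329)·0.4065 + (117/329)·0.6518 + (156/329)·0.7781 = 0.670

0.670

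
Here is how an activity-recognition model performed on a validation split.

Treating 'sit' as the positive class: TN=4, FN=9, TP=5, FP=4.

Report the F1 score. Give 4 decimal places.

0.4348

Precision = TP/(TP+FP) = 5/9 = 0.5556
Recall = TP/(TP+FN) = 5/14 = 0.3571
F1 = 2·TP/(2·TP+FP+FN) = 10/23 = 0.4348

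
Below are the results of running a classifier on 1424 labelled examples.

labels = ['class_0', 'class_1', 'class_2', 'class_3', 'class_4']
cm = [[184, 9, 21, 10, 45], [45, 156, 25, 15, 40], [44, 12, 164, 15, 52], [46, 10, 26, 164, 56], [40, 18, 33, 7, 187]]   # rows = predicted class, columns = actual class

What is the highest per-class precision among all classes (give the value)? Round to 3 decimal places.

0.684

Per-class precision (TP/(TP+FP)):
  class_0: TP=184, FP=9+21+10+45=85 → 184/269 = 0.6840
  class_1: TP=156, FP=45+25+15+40=125 → 156/281 = 0.5552
  class_2: TP=164, FP=44+12+15+52=123 → 164/287 = 0.5714
  class_3: TP=164, FP=46+10+26+56=138 → 164/302 = 0.5430
  class_4: TP=187, FP=40+18+33+7=98 → 187/285 = 0.6561
Highest is class 'class_0' with precision = 0.684.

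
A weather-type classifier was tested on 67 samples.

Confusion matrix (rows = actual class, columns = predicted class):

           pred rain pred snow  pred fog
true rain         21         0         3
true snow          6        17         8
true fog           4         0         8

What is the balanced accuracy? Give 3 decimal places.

0.697

Balanced accuracy = mean of per-class recall.
  rain: recall = 21/24 = 0.8750
  snow: recall = 17/31 = 0.5484
  fog: recall = 8/12 = 0.6667
Mean = (0.8750 + 0.5484 + 0.6667) / 3 = 0.697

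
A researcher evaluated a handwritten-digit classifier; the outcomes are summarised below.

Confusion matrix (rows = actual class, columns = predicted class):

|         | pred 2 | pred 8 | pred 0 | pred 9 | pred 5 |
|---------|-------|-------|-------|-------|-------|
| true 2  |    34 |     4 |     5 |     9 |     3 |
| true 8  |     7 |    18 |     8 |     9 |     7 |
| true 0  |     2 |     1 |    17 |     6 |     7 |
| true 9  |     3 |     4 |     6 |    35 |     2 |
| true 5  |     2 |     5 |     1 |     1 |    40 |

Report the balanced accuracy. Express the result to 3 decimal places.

0.603

Balanced accuracy = mean of per-class recall.
  2: recall = 34/55 = 0.6182
  8: recall = 18/49 = 0.3673
  0: recall = 17/33 = 0.5152
  9: recall = 35/50 = 0.7000
  5: recall = 40/49 = 0.8163
Mean = (0.6182 + 0.3673 + 0.5152 + 0.7000 + 0.8163) / 5 = 0.603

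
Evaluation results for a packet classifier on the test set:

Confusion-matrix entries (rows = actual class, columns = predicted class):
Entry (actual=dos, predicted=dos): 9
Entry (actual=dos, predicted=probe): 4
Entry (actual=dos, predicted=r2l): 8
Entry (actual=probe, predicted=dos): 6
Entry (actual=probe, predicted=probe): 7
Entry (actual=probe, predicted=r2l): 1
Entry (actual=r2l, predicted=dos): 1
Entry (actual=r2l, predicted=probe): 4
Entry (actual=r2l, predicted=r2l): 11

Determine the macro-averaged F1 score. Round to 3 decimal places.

0.527

Per-class F1 score (2·TP/(2·TP+FP+FN)):
  dos: TP=9, FP=6+1=7, FN=4+8=12 → 18/37 = 0.4865
  probe: TP=7, FP=4+4=8, FN=6+1=7 → 14/29 = 0.4828
  r2l: TP=11, FP=8+1=9, FN=1+4=5 → 22/36 = 0.6111
Macro-F1 score = mean = (0.4865 + 0.4828 + 0.6111) / 3 = 0.527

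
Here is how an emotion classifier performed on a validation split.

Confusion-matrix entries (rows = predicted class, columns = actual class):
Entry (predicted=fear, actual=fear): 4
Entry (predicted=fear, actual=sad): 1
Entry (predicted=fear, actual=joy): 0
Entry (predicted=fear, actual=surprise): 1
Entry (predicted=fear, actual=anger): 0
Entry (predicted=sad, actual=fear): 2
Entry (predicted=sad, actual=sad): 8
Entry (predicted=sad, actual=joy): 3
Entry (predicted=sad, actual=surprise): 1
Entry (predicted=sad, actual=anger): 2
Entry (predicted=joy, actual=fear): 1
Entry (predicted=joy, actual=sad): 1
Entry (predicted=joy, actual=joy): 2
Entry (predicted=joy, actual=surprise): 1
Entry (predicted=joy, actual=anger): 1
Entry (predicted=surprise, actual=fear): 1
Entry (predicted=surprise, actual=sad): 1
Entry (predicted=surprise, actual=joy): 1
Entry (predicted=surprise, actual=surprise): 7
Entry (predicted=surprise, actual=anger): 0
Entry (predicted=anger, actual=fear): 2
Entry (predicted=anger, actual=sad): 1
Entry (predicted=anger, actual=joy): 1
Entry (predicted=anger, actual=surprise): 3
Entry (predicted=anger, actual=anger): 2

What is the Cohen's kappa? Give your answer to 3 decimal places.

0.352

Observed agreement pₒ = trace/N = 23/47 = 0.4894
Expected agreement pₑ = Σ (rowᵢ·colᵢ)/N² = (10·6 + 12·16 + 7·6 + 13·10 + 5·9)/47² = 0.2123
κ = (pₒ − pₑ)/(1 − pₑ) = (0.4894 − 0.2123)/(1 − 0.2123) = 0.352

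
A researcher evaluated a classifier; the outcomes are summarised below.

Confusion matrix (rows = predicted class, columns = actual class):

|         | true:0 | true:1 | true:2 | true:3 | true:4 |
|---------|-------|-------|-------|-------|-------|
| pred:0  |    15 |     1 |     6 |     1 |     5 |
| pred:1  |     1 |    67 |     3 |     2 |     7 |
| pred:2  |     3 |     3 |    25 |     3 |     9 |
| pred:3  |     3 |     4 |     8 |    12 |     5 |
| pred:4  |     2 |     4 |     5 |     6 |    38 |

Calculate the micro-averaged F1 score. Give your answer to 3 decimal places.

Micro-averaging pools counts across classes: ΣTP=157, ΣFP=81, ΣFN=81.
Micro-F1 score = 2·TP/(2·TP+FP+FN) on pooled counts = 0.660 (equals overall accuracy in single-label multiclass).

0.660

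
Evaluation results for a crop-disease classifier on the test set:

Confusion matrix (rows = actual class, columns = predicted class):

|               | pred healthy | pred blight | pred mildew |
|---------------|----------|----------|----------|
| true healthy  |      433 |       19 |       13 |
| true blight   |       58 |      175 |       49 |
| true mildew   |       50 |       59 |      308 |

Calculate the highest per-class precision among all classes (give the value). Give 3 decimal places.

Per-class precision (TP/(TP+FP)):
  healthy: TP=433, FP=58+50=108 → 433/541 = 0.8004
  blight: TP=175, FP=19+59=78 → 175/253 = 0.6917
  mildew: TP=308, FP=13+49=62 → 308/370 = 0.8324
Highest is class 'mildew' with precision = 0.832.

0.832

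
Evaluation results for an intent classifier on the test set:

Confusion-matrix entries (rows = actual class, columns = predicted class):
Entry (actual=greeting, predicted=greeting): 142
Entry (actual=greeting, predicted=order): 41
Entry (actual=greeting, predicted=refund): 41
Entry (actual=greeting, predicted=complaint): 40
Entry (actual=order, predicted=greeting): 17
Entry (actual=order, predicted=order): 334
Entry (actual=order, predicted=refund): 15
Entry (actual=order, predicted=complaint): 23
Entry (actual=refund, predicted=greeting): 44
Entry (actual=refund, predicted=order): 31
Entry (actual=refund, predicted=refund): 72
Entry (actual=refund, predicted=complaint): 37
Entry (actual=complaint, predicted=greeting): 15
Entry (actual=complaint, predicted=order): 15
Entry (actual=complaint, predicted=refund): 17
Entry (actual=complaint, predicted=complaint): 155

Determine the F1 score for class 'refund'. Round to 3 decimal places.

0.438

One-vs-rest for 'refund': TP = diagonal; FP = other classes predicted 'refund'; FN = 'refund' predicted as other.
F1 score = 2·TP/(2·TP+FP+FN).
refund: TP=72, FP=41+15+17=73, FN=44+31+37=112 → 144/329 = 0.4377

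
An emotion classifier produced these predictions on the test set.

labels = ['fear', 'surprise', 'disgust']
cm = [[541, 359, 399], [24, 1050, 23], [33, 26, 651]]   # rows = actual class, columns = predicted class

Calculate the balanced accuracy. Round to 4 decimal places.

Balanced accuracy = mean of per-class recall.
  fear: recall = 541/1299 = 0.41647
  surprise: recall = 1050/1097 = 0.95716
  disgust: recall = 651/710 = 0.91690
Mean = (0.41647 + 0.95716 + 0.91690) / 3 = 0.7635

0.7635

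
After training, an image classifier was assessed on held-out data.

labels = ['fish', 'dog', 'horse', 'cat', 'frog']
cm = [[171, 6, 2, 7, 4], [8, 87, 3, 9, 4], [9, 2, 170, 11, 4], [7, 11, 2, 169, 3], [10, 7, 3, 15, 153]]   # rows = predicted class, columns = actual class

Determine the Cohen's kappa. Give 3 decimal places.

Observed agreement pₒ = trace/N = 750/877 = 0.8552
Expected agreement pₑ = Σ (rowᵢ·colᵢ)/N² = (205·190 + 113·111 + 180·196 + 211·192 + 168·188)/877² = 0.2066
κ = (pₒ − pₑ)/(1 − pₑ) = (0.8552 − 0.2066)/(1 − 0.2066) = 0.817

0.817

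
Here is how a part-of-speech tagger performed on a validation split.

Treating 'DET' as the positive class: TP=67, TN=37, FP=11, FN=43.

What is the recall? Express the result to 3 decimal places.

0.609

Recall = TP/(TP+FN) = 67/(67+43) = 67/110 = 0.609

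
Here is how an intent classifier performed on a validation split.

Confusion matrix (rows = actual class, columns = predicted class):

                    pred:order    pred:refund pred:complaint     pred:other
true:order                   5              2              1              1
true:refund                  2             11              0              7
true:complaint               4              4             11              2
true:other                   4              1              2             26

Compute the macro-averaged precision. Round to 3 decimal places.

Per-class precision (TP/(TP+FP)):
  order: TP=5, FP=2+4+4=10 → 5/15 = 0.3333
  refund: TP=11, FP=2+4+1=7 → 11/18 = 0.6111
  complaint: TP=11, FP=1+0+2=3 → 11/14 = 0.7857
  other: TP=26, FP=1+7+2=10 → 26/36 = 0.7222
Macro-precision = mean = (0.3333 + 0.6111 + 0.7857 + 0.7222) / 4 = 0.613

0.613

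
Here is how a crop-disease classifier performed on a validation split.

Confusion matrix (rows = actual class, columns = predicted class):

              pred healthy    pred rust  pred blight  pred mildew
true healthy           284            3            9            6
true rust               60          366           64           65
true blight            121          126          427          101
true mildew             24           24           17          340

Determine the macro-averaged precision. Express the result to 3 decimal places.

Per-class precision (TP/(TP+FP)):
  healthy: TP=284, FP=60+121+24=205 → 284/489 = 0.5808
  rust: TP=366, FP=3+126+24=153 → 366/519 = 0.7052
  blight: TP=427, FP=9+64+17=90 → 427/517 = 0.8259
  mildew: TP=340, FP=6+65+101=172 → 340/512 = 0.6641
Macro-precision = mean = (0.5808 + 0.7052 + 0.8259 + 0.6641) / 4 = 0.694

0.694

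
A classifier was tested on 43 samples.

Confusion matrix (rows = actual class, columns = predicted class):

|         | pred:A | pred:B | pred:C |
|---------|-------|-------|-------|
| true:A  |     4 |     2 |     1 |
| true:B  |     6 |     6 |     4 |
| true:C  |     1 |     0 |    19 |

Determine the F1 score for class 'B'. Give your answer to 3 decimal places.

0.500

Take TP from the diagonal, FP from the rest of the 'B' prediction marginal, FN from the rest of the 'B' actual marginal.
F1 score = 2·TP/(2·TP+FP+FN).
B: TP=6, FP=2+0=2, FN=6+4=10 → 12/24 = 0.5000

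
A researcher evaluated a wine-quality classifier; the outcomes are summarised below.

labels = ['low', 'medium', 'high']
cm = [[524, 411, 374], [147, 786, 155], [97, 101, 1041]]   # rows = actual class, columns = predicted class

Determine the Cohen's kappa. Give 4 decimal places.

Observed agreement pₒ = trace/N = 2351/3636 = 0.64659
Expected agreement pₑ = Σ (rowᵢ·colᵢ)/N² = (1309·768 + 1088·1298 + 1239·1570)/3636² = 0.33000
κ = (pₒ − pₑ)/(1 − pₑ) = (0.64659 − 0.33000)/(1 − 0.33000) = 0.4725

0.4725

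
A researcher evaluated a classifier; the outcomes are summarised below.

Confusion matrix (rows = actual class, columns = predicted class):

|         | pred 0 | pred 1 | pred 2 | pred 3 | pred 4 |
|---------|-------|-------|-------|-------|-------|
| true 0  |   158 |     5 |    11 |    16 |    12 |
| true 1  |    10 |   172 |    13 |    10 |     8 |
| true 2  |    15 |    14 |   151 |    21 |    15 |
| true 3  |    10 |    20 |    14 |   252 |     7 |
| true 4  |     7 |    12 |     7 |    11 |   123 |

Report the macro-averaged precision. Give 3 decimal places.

0.778

Per-class precision (TP/(TP+FP)):
  0: TP=158, FP=10+15+10+7=42 → 158/200 = 0.7900
  1: TP=172, FP=5+14+20+12=51 → 172/223 = 0.7713
  2: TP=151, FP=11+13+14+7=45 → 151/196 = 0.7704
  3: TP=252, FP=16+10+21+11=58 → 252/310 = 0.8129
  4: TP=123, FP=12+8+15+7=42 → 123/165 = 0.7455
Macro-precision = mean = (0.7900 + 0.7713 + 0.7704 + 0.8129 + 0.7455) / 5 = 0.778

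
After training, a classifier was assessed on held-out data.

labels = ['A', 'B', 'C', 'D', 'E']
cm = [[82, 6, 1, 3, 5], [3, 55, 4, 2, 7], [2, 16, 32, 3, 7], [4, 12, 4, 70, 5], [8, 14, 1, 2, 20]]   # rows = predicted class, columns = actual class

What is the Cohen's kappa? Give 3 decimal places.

Observed agreement pₒ = trace/N = 259/368 = 0.7038
Expected agreement pₑ = Σ (rowᵢ·colᵢ)/N² = (99·97 + 103·71 + 42·60 + 80·95 + 44·45)/368² = 0.2143
κ = (pₒ − pₑ)/(1 − pₑ) = (0.7038 − 0.2143)/(1 − 0.2143) = 0.623

0.623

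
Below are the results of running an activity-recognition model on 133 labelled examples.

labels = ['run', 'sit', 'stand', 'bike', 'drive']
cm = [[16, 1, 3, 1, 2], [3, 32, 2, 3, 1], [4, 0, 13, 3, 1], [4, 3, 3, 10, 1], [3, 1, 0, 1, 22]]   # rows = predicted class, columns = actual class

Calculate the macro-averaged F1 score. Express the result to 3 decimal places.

0.674

Per-class F1 score (2·TP/(2·TP+FP+FN)):
  run: TP=16, FP=1+3+1+2=7, FN=3+4+4+3=14 → 32/53 = 0.6038
  sit: TP=32, FP=3+2+3+1=9, FN=1+0+3+1=5 → 64/78 = 0.8205
  stand: TP=13, FP=4+0+3+1=8, FN=3+2+3+0=8 → 26/42 = 0.6190
  bike: TP=10, FP=4+3+3+1=11, FN=1+3+3+1=8 → 20/39 = 0.5128
  drive: TP=22, FP=3+1+0+1=5, FN=2+1+1+1=5 → 44/54 = 0.8148
Macro-F1 score = mean = (0.6038 + 0.8205 + 0.6190 + 0.5128 + 0.8148) / 5 = 0.674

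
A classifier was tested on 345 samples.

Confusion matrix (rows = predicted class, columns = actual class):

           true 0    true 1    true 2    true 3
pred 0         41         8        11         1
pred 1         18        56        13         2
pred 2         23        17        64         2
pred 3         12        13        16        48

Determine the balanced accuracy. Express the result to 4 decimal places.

0.6382

Balanced accuracy = mean of per-class recall.
  0: recall = 41/94 = 0.43617
  1: recall = 56/94 = 0.59574
  2: recall = 64/104 = 0.61538
  3: recall = 48/53 = 0.90566
Mean = (0.43617 + 0.59574 + 0.61538 + 0.90566) / 4 = 0.6382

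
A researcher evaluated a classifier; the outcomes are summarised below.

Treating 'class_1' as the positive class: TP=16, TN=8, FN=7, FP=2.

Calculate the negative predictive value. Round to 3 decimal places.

0.533

NPV = TN/(TN+FN) = 8/(8+7) = 0.533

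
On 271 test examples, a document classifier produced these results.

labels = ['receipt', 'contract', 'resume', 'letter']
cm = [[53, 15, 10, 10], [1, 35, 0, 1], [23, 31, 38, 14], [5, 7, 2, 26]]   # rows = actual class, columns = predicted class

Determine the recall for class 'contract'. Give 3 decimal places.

0.946

One-vs-rest for 'contract': TP = diagonal; FP = other classes predicted 'contract'; FN = 'contract' predicted as other.
recall = TP/(TP+FN).
contract: TP=35, FN=1+0+1=2 → 35/37 = 0.9459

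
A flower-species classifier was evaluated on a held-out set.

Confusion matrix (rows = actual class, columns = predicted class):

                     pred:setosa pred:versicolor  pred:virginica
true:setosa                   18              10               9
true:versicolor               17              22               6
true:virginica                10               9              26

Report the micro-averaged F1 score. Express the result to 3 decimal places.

Micro-averaging pools counts across classes: ΣTP=66, ΣFP=61, ΣFN=61.
Micro-F1 score = 2·TP/(2·TP+FP+FN) on pooled counts = 0.520 (equals overall accuracy in single-label multiclass).

0.520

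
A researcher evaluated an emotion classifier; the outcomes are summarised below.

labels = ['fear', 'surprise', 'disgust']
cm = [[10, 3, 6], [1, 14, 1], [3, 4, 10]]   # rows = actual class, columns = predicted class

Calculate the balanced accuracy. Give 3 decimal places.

Balanced accuracy = mean of per-class recall.
  fear: recall = 10/19 = 0.5263
  surprise: recall = 14/16 = 0.8750
  disgust: recall = 10/17 = 0.5882
Mean = (0.5263 + 0.8750 + 0.5882) / 3 = 0.663

0.663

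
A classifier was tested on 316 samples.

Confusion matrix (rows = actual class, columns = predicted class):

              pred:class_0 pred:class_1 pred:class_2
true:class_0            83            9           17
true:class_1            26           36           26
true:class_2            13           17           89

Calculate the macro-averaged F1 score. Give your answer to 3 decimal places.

0.636

Per-class F1 score (2·TP/(2·TP+FP+FN)):
  class_0: TP=83, FP=26+13=39, FN=9+17=26 → 166/231 = 0.7186
  class_1: TP=36, FP=9+17=26, FN=26+26=52 → 72/150 = 0.4800
  class_2: TP=89, FP=17+26=43, FN=13+17=30 → 178/251 = 0.7092
Macro-F1 score = mean = (0.7186 + 0.4800 + 0.7092) / 3 = 0.636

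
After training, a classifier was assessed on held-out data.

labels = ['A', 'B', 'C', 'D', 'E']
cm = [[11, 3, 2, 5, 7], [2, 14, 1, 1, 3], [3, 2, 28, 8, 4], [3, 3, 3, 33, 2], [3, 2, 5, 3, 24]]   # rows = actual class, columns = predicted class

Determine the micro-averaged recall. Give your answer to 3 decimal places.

Micro-averaging pools counts across classes: ΣTP=110, ΣFP=65, ΣFN=65.
Micro-recall = TP/(TP+FN) on pooled counts = 0.629 (equals overall accuracy in single-label multiclass).

0.629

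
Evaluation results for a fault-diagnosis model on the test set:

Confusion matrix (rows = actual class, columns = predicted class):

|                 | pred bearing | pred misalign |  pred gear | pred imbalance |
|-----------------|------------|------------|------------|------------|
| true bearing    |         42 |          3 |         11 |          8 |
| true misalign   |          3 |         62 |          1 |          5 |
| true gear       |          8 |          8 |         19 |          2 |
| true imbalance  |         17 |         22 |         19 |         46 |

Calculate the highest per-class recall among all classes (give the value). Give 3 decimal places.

Per-class recall (TP/(TP+FN)):
  bearing: TP=42, FN=3+11+8=22 → 42/64 = 0.6563
  misalign: TP=62, FN=3+1+5=9 → 62/71 = 0.8732
  gear: TP=19, FN=8+8+2=18 → 19/37 = 0.5135
  imbalance: TP=46, FN=17+22+19=58 → 46/104 = 0.4423
Highest is class 'misalign' with recall = 0.873.

0.873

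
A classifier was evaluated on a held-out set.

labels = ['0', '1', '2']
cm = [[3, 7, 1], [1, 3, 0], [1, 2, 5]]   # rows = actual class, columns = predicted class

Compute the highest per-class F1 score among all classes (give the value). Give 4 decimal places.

0.7143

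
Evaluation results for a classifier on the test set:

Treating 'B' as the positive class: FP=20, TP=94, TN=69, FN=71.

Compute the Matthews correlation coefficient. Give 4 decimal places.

MCC = (TP·TN − FP·FN) / √((TP+FP)(TP+FN)(TN+FP)(TN+FN))
Numerator = 94·69 − 20·71 = 5066
Denominator = √(114·165·89·140) = √234372600 = 15309.2325
MCC = 5066 / 15309.2325 = 0.3309

0.3309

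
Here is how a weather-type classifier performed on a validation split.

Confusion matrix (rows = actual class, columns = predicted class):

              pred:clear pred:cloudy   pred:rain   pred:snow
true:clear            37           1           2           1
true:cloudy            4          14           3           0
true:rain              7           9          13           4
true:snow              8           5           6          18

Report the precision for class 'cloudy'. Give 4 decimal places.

0.4828

One-vs-rest for 'cloudy': TP = diagonal; FP = other classes predicted 'cloudy'; FN = 'cloudy' predicted as other.
precision = TP/(TP+FP).
cloudy: TP=14, FP=1+9+5=15 → 14/29 = 0.48276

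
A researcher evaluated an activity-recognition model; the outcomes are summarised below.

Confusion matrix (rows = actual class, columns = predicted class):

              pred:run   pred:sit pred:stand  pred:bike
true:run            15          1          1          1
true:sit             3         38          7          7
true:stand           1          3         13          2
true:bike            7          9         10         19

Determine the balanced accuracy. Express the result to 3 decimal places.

Balanced accuracy = mean of per-class recall.
  run: recall = 15/18 = 0.8333
  sit: recall = 38/55 = 0.6909
  stand: recall = 13/19 = 0.6842
  bike: recall = 19/45 = 0.4222
Mean = (0.8333 + 0.6909 + 0.6842 + 0.4222) / 4 = 0.658

0.658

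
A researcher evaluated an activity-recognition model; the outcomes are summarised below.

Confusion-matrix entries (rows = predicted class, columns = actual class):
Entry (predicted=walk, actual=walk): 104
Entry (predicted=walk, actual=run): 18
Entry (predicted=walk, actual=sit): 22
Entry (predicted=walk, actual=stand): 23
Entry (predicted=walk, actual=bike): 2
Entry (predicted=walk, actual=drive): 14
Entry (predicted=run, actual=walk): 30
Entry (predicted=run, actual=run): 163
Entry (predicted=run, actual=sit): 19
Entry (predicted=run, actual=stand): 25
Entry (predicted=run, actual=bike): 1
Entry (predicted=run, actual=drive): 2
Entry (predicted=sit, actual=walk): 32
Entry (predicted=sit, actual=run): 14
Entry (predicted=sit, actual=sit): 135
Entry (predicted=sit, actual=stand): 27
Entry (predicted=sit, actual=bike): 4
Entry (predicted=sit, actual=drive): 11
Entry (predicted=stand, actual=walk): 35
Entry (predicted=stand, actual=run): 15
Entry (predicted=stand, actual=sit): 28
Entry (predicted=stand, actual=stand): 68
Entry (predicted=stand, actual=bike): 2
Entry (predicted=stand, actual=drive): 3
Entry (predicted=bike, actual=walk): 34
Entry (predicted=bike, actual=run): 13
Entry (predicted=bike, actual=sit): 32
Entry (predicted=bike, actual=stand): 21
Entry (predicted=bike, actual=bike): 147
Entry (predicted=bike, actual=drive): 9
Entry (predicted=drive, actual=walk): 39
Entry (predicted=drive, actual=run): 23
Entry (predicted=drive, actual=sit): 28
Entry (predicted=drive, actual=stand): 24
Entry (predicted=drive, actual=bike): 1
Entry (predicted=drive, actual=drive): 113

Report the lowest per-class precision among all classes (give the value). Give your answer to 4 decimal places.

0.4503

Per-class precision (TP/(TP+FP)):
  walk: TP=104, FP=18+22+23+2+14=79 → 104/183 = 0.56831
  run: TP=163, FP=30+19+25+1+2=77 → 163/240 = 0.67917
  sit: TP=135, FP=32+14+27+4+11=88 → 135/223 = 0.60538
  stand: TP=68, FP=35+15+28+2+3=83 → 68/151 = 0.45033
  bike: TP=147, FP=34+13+32+21+9=109 → 147/256 = 0.57422
  drive: TP=113, FP=39+23+28+24+1=115 → 113/228 = 0.49561
Lowest is class 'stand' with precision = 0.4503.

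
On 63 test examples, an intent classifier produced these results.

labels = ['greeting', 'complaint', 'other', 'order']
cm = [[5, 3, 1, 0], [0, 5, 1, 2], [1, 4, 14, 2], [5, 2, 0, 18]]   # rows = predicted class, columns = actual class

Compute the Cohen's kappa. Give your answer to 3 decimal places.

Observed agreement pₒ = trace/N = 42/63 = 0.6667
Expected agreement pₑ = Σ (rowᵢ·colᵢ)/N² = (11·9 + 14·8 + 16·21 + 22·25)/63² = 0.2764
κ = (pₒ − pₑ)/(1 − pₑ) = (0.6667 − 0.2764)/(1 − 0.2764) = 0.539

0.539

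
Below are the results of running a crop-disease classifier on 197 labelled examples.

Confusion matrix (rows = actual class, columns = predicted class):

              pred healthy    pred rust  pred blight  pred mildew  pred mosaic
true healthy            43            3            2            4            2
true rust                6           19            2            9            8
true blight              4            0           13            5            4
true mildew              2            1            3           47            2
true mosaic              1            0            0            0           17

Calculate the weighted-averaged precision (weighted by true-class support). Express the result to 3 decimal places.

0.730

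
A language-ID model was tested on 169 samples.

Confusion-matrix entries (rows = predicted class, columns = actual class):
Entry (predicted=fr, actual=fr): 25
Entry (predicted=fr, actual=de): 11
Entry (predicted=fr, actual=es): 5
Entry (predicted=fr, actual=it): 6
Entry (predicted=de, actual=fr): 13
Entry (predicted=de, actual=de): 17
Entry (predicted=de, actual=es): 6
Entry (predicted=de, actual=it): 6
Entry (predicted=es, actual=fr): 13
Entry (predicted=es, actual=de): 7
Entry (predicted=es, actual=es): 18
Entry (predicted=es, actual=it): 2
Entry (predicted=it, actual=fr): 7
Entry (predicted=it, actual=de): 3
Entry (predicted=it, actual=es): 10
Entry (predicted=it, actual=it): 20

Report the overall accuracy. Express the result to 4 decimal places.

0.4734

Accuracy = trace / total = (25+17+18+20=80) / 169 = 80/169 = 0.4734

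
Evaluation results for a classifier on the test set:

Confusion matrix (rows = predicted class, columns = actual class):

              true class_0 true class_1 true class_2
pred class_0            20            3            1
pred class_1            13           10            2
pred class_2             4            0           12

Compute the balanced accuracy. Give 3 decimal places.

Balanced accuracy = mean of per-class recall.
  class_0: recall = 20/37 = 0.5405
  class_1: recall = 10/13 = 0.7692
  class_2: recall = 12/15 = 0.8000
Mean = (0.5405 + 0.7692 + 0.8000) / 3 = 0.703

0.703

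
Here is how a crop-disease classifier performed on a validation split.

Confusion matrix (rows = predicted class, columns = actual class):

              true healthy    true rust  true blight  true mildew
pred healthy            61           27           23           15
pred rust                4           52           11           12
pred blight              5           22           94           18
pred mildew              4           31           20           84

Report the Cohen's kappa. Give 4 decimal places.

Observed agreement pₒ = trace/N = 291/483 = 0.60248
Expected agreement pₑ = Σ (rowᵢ·colᵢ)/N² = (74·126 + 132·79 + 148·139 + 129·139)/483² = 0.24971
κ = (pₒ − pₑ)/(1 − pₑ) = (0.60248 − 0.24971)/(1 − 0.24971) = 0.4702

0.4702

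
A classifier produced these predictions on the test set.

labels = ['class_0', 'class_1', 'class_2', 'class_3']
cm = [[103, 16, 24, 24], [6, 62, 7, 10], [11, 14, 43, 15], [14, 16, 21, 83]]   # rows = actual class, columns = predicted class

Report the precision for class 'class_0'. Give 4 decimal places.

Treat 'class_0' as positive and all other classes as negative.
precision = TP/(TP+FP).
class_0: TP=103, FP=6+11+14=31 → 103/134 = 0.76866

0.7687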